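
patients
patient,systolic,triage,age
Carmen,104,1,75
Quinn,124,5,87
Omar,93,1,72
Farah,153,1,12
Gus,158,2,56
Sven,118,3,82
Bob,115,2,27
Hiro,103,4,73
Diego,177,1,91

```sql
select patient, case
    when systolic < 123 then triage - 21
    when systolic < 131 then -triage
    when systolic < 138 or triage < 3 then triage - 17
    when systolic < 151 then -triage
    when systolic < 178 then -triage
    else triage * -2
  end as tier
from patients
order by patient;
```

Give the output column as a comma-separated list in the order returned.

-19, -20, -16, -16, -15, -17, -20, -5, -18

patient=Bob: systolic < 123 → -19
patient=Carmen: systolic < 123 → -20
patient=Diego: systolic < 138 or triage < 3 → -16
patient=Farah: systolic < 138 or triage < 3 → -16
patient=Gus: systolic < 138 or triage < 3 → -15
patient=Hiro: systolic < 123 → -17
patient=Omar: systolic < 123 → -20
patient=Quinn: systolic < 131 → -5
patient=Sven: systolic < 123 → -18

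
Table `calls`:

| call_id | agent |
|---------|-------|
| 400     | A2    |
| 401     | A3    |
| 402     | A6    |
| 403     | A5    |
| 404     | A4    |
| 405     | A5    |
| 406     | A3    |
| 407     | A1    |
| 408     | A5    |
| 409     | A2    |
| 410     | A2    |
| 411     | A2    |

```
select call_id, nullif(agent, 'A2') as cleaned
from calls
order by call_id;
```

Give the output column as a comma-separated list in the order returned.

NULL, A3, A6, A5, A4, A5, A3, A1, A5, NULL, NULL, NULL

call_id=400: agent=A2 vs A2: equal → NULL
call_id=401: agent=A3 vs A2: differ → A3
call_id=402: agent=A6 vs A2: differ → A6
call_id=403: agent=A5 vs A2: differ → A5
call_id=404: agent=A4 vs A2: differ → A4
call_id=405: agent=A5 vs A2: differ → A5
call_id=406: agent=A3 vs A2: differ → A3
call_id=407: agent=A1 vs A2: differ → A1
call_id=408: agent=A5 vs A2: differ → A5
call_id=409: agent=A2 vs A2: equal → NULL
call_id=410: agent=A2 vs A2: equal → NULL
call_id=411: agent=A2 vs A2: equal → NULL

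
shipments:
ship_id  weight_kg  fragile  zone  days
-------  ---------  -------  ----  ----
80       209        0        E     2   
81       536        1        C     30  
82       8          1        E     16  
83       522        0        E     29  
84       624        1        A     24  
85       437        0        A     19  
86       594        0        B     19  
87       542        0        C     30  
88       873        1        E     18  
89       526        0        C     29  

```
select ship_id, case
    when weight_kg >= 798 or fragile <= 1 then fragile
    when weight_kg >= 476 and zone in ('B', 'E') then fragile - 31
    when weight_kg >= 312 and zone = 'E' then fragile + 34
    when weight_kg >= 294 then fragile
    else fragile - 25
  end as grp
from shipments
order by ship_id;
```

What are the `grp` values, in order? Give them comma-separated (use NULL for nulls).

0, 1, 1, 0, 1, 0, 0, 0, 1, 0

ship_id=80: weight_kg >= 798 or fragile <= 1 → 0
ship_id=81: weight_kg >= 798 or fragile <= 1 → 1
ship_id=82: weight_kg >= 798 or fragile <= 1 → 1
ship_id=83: weight_kg >= 798 or fragile <= 1 → 0
ship_id=84: weight_kg >= 798 or fragile <= 1 → 1
ship_id=85: weight_kg >= 798 or fragile <= 1 → 0
ship_id=86: weight_kg >= 798 or fragile <= 1 → 0
ship_id=87: weight_kg >= 798 or fragile <= 1 → 0
ship_id=88: weight_kg >= 798 or fragile <= 1 → 1
ship_id=89: weight_kg >= 798 or fragile <= 1 → 0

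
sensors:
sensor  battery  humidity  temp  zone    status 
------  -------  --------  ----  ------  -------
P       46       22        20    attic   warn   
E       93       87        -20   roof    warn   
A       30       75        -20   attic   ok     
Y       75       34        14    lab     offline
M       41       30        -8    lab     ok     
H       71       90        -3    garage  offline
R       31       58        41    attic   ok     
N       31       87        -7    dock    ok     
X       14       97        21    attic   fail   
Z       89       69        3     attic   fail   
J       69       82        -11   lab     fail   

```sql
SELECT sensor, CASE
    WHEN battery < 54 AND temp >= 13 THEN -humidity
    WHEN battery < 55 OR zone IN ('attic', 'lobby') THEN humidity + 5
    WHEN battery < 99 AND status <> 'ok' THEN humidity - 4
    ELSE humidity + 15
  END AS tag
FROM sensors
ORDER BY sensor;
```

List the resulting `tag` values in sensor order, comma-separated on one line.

sensor=A: battery < 55 OR zone IN ('attic', 'lobby') → 80
sensor=E: battery < 99 AND status <> 'ok' → 83
sensor=H: battery < 99 AND status <> 'ok' → 86
sensor=J: battery < 99 AND status <> 'ok' → 78
sensor=M: battery < 55 OR zone IN ('attic', 'lobby') → 35
sensor=N: battery < 55 OR zone IN ('attic', 'lobby') → 92
sensor=P: battery < 54 AND temp >= 13 → -22
sensor=R: battery < 54 AND temp >= 13 → -58
sensor=X: battery < 54 AND temp >= 13 → -97
sensor=Y: battery < 99 AND status <> 'ok' → 30
sensor=Z: battery < 55 OR zone IN ('attic', 'lobby') → 74

80, 83, 86, 78, 35, 92, -22, -58, -97, 30, 74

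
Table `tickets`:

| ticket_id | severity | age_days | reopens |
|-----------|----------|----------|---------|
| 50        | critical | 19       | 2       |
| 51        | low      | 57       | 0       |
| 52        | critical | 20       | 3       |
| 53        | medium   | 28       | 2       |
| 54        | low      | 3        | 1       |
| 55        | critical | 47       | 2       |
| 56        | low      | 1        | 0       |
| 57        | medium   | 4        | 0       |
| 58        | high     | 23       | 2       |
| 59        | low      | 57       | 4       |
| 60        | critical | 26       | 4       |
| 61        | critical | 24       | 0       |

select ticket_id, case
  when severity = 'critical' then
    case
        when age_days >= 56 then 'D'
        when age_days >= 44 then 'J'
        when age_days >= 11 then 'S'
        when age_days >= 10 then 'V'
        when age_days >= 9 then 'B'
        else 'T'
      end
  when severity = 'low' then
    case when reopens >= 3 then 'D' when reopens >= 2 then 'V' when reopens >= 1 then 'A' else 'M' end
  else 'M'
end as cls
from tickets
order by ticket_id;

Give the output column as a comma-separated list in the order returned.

ticket_id=50: severity='critical' → inner[age_days >= 11] → S
ticket_id=51: severity='low' → inner[ELSE] → M
ticket_id=52: severity='critical' → inner[age_days >= 11] → S
ticket_id=53: severity='medium' → outer ELSE → M
ticket_id=54: severity='low' → inner[reopens >= 1] → A
ticket_id=55: severity='critical' → inner[age_days >= 44] → J
ticket_id=56: severity='low' → inner[ELSE] → M
ticket_id=57: severity='medium' → outer ELSE → M
ticket_id=58: severity='high' → outer ELSE → M
ticket_id=59: severity='low' → inner[reopens >= 3] → D
ticket_id=60: severity='critical' → inner[age_days >= 11] → S
ticket_id=61: severity='critical' → inner[age_days >= 11] → S

S, M, S, M, A, J, M, M, M, D, S, S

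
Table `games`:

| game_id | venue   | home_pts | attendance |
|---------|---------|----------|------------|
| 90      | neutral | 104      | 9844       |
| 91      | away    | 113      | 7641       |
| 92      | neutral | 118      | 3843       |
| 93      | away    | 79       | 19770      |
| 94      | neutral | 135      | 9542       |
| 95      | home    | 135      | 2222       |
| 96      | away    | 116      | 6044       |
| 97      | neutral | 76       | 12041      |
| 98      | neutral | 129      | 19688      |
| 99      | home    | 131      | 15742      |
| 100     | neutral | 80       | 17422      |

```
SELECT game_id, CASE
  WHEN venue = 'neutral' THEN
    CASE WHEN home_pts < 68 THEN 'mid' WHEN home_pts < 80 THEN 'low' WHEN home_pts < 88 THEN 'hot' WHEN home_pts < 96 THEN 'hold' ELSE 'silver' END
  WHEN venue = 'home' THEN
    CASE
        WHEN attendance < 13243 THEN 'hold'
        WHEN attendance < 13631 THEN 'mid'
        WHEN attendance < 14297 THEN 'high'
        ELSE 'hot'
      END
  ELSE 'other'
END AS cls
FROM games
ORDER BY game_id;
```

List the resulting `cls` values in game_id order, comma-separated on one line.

game_id=90: venue='neutral' → inner[ELSE] → silver
game_id=91: venue='away' → outer ELSE → other
game_id=92: venue='neutral' → inner[ELSE] → silver
game_id=93: venue='away' → outer ELSE → other
game_id=94: venue='neutral' → inner[ELSE] → silver
game_id=95: venue='home' → inner[attendance < 13243] → hold
game_id=96: venue='away' → outer ELSE → other
game_id=97: venue='neutral' → inner[home_pts < 80] → low
game_id=98: venue='neutral' → inner[ELSE] → silver
game_id=99: venue='home' → inner[ELSE] → hot
game_id=100: venue='neutral' → inner[home_pts < 88] → hot

silver, other, silver, other, silver, hold, other, low, silver, hot, hot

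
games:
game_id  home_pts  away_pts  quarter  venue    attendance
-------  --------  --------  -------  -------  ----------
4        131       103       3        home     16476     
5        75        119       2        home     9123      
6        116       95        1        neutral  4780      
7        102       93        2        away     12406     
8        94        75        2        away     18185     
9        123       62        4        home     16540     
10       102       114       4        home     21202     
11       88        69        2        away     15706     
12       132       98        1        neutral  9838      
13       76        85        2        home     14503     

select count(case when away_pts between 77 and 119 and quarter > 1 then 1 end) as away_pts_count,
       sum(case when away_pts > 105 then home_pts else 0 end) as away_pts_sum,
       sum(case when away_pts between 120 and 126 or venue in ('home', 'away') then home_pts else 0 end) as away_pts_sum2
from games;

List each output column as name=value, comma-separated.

[away_pts_count: away_pts between 77 and 119 and quarter > 1]
game_id=4: ✓ → 1
game_id=5: ✓ → 1
game_id=6: ✗
game_id=7: ✓ → 1
game_id=8: ✗
game_id=9: ✗
game_id=10: ✓ → 1
game_id=11: ✗
game_id=12: ✗
game_id=13: ✓ → 1
away_pts_count = COUNT(1, 1, 1, 1, 1) = 5
—
[away_pts_sum: away_pts > 105]
game_id=4: ✗
game_id=5: ✓ → 75
game_id=6: ✗
game_id=7: ✗
game_id=8: ✗
game_id=9: ✗
game_id=10: ✓ → 102
game_id=11: ✗
game_id=12: ✗
game_id=13: ✗
away_pts_sum = 75 + 102 = 177
—
[away_pts_sum2: away_pts between 120 and 126 or venue in ('home', 'away')]
game_id=4: ✓ → 131
game_id=5: ✓ → 75
game_id=6: ✗
game_id=7: ✓ → 102
game_id=8: ✓ → 94
game_id=9: ✓ → 123
game_id=10: ✓ → 102
game_id=11: ✓ → 88
game_id=12: ✗
game_id=13: ✓ → 76
away_pts_sum2 = 131 + 75 + 102 + 94 + 123 + 102 + 88 + 76 = 791

away_pts_count=5, away_pts_sum=177, away_pts_sum2=791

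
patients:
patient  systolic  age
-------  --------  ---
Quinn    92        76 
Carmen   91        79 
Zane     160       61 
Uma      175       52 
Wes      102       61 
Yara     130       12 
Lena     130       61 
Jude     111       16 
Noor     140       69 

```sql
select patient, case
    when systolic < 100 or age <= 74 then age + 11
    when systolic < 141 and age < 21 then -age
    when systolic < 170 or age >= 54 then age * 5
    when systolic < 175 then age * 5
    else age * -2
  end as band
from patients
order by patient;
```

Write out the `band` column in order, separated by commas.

90, 27, 72, 80, 87, 63, 72, 23, 72

patient=Carmen: systolic < 100 or age <= 74 → 90
patient=Jude: systolic < 100 or age <= 74 → 27
patient=Lena: systolic < 100 or age <= 74 → 72
patient=Noor: systolic < 100 or age <= 74 → 80
patient=Quinn: systolic < 100 or age <= 74 → 87
patient=Uma: systolic < 100 or age <= 74 → 63
patient=Wes: systolic < 100 or age <= 74 → 72
patient=Yara: systolic < 100 or age <= 74 → 23
patient=Zane: systolic < 100 or age <= 74 → 72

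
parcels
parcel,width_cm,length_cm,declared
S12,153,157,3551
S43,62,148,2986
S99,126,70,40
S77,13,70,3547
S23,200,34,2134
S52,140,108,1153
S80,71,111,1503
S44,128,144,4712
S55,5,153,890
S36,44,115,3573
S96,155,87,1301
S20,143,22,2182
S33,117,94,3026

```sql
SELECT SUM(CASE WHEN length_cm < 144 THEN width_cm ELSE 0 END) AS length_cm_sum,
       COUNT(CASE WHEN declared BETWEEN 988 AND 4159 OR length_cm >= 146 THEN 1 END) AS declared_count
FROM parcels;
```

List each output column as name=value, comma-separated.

[length_cm_sum: length_cm < 144]
parcel=S12: ✗
parcel=S43: ✗
parcel=S99: ✓ → 126
parcel=S77: ✓ → 13
parcel=S23: ✓ → 200
parcel=S52: ✓ → 140
parcel=S80: ✓ → 71
parcel=S44: ✗
parcel=S55: ✗
parcel=S36: ✓ → 44
parcel=S96: ✓ → 155
parcel=S20: ✓ → 143
parcel=S33: ✓ → 117
length_cm_sum = 126 + 13 + 200 + 140 + 71 + 44 + 155 + 143 + 117 = 1009
—
[declared_count: declared BETWEEN 988 AND 4159 OR length_cm >= 146]
parcel=S12: ✓ → 1
parcel=S43: ✓ → 1
parcel=S99: ✗
parcel=S77: ✓ → 1
parcel=S23: ✓ → 1
parcel=S52: ✓ → 1
parcel=S80: ✓ → 1
parcel=S44: ✗
parcel=S55: ✓ → 1
parcel=S36: ✓ → 1
parcel=S96: ✓ → 1
parcel=S20: ✓ → 1
parcel=S33: ✓ → 1
declared_count = COUNT(1, 1, 1, 1, 1, 1, 1, 1, 1, 1, 1) = 11

length_cm_sum=1009, declared_count=11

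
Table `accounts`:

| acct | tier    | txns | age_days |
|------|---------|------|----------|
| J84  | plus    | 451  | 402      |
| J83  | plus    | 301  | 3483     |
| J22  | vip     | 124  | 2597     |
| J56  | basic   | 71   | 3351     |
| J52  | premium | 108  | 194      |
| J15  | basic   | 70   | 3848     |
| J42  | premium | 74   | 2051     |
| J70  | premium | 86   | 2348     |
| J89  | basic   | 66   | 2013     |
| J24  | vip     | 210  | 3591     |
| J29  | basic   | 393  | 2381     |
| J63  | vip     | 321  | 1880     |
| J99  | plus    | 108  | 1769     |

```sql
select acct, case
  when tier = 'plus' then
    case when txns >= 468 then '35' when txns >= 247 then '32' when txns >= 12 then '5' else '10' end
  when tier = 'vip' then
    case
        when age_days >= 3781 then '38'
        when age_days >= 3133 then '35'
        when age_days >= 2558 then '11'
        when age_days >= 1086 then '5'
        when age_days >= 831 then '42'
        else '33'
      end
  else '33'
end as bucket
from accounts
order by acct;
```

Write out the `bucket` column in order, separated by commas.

acct=J15: tier='basic' → outer ELSE → 33
acct=J22: tier='vip' → inner[age_days >= 2558] → 11
acct=J24: tier='vip' → inner[age_days >= 3133] → 35
acct=J29: tier='basic' → outer ELSE → 33
acct=J42: tier='premium' → outer ELSE → 33
acct=J52: tier='premium' → outer ELSE → 33
acct=J56: tier='basic' → outer ELSE → 33
acct=J63: tier='vip' → inner[age_days >= 1086] → 5
acct=J70: tier='premium' → outer ELSE → 33
acct=J83: tier='plus' → inner[txns >= 247] → 32
acct=J84: tier='plus' → inner[txns >= 247] → 32
acct=J89: tier='basic' → outer ELSE → 33
acct=J99: tier='plus' → inner[txns >= 12] → 5

33, 11, 35, 33, 33, 33, 33, 5, 33, 32, 32, 33, 5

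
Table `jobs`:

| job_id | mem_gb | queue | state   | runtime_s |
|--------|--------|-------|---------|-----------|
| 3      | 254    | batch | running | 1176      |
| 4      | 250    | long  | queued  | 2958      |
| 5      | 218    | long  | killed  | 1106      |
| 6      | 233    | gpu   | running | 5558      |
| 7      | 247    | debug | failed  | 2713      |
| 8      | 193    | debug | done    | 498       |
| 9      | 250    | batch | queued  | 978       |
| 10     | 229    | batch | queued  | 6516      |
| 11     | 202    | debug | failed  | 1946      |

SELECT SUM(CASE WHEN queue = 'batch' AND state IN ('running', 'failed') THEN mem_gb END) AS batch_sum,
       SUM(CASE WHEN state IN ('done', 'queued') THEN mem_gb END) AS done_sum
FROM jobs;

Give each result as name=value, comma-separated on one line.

[batch_sum: queue = 'batch' AND state IN ('running', 'failed')]
job_id=3: ✓ → 254
job_id=4: ✗
job_id=5: ✗
job_id=6: ✗
job_id=7: ✗
job_id=8: ✗
job_id=9: ✗
job_id=10: ✗
job_id=11: ✗
batch_sum = 254
—
[done_sum: state IN ('done', 'queued')]
job_id=3: ✗
job_id=4: ✓ → 250
job_id=5: ✗
job_id=6: ✗
job_id=7: ✗
job_id=8: ✓ → 193
job_id=9: ✓ → 250
job_id=10: ✓ → 229
job_id=11: ✗
done_sum = 250 + 193 + 250 + 229 = 922

batch_sum=254, done_sum=922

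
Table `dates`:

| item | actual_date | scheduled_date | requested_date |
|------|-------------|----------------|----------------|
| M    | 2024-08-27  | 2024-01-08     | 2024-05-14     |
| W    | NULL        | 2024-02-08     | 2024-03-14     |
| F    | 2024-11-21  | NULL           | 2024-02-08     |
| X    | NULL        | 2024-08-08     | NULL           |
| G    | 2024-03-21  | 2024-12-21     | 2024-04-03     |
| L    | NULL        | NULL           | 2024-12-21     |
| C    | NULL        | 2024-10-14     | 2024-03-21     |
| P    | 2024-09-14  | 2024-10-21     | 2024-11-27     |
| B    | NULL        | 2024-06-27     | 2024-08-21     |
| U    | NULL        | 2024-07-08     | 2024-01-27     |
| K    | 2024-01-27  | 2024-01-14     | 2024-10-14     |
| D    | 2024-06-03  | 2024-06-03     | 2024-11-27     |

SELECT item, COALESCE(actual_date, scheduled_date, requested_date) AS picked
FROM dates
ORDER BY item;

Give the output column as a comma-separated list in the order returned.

item=B: actual_date=NULL, scheduled_date=2024-06-27 → 2024-06-27
item=C: actual_date=NULL, scheduled_date=2024-10-14 → 2024-10-14
item=D: actual_date=2024-06-03 → 2024-06-03
item=F: actual_date=2024-11-21 → 2024-11-21
item=G: actual_date=2024-03-21 → 2024-03-21
item=K: actual_date=2024-01-27 → 2024-01-27
item=L: actual_date=NULL, scheduled_date=NULL, requested_date=2024-12-21 → 2024-12-21
item=M: actual_date=2024-08-27 → 2024-08-27
item=P: actual_date=2024-09-14 → 2024-09-14
item=U: actual_date=NULL, scheduled_date=2024-07-08 → 2024-07-08
item=W: actual_date=NULL, scheduled_date=2024-02-08 → 2024-02-08
item=X: actual_date=NULL, scheduled_date=2024-08-08 → 2024-08-08

2024-06-27, 2024-10-14, 2024-06-03, 2024-11-21, 2024-03-21, 2024-01-27, 2024-12-21, 2024-08-27, 2024-09-14, 2024-07-08, 2024-02-08, 2024-08-08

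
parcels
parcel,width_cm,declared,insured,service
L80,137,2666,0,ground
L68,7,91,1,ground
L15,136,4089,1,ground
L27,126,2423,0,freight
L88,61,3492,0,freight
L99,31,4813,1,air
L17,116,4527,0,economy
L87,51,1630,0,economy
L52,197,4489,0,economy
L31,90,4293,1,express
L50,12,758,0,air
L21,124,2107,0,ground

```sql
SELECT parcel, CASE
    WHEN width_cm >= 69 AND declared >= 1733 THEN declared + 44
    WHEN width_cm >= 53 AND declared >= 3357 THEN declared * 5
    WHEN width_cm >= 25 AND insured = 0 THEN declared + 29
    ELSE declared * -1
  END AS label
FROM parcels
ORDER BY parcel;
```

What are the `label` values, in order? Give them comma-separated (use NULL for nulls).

4133, 4571, 2151, 2467, 4337, -758, 4533, -91, 2710, 1659, 17460, -4813

parcel=L15: width_cm >= 69 AND declared >= 1733 → 4133
parcel=L17: width_cm >= 69 AND declared >= 1733 → 4571
parcel=L21: width_cm >= 69 AND declared >= 1733 → 2151
parcel=L27: width_cm >= 69 AND declared >= 1733 → 2467
parcel=L31: width_cm >= 69 AND declared >= 1733 → 4337
parcel=L50: ELSE → -758
parcel=L52: width_cm >= 69 AND declared >= 1733 → 4533
parcel=L68: ELSE → -91
parcel=L80: width_cm >= 69 AND declared >= 1733 → 2710
parcel=L87: width_cm >= 25 AND insured = 0 → 1659
parcel=L88: width_cm >= 53 AND declared >= 3357 → 17460
parcel=L99: ELSE → -4813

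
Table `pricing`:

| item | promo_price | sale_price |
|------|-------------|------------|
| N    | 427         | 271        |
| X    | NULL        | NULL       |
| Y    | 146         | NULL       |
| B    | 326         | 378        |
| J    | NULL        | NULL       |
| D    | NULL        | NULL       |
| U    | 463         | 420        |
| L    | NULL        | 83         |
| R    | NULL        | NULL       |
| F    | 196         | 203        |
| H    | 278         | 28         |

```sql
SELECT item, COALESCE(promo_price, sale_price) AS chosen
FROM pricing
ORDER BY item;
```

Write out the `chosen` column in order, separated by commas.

item=B: promo_price=326 → 326
item=D: promo_price=NULL, sale_price=NULL (all NULL) → NULL
item=F: promo_price=196 → 196
item=H: promo_price=278 → 278
item=J: promo_price=NULL, sale_price=NULL (all NULL) → NULL
item=L: promo_price=NULL, sale_price=83 → 83
item=N: promo_price=427 → 427
item=R: promo_price=NULL, sale_price=NULL (all NULL) → NULL
item=U: promo_price=463 → 463
item=X: promo_price=NULL, sale_price=NULL (all NULL) → NULL
item=Y: promo_price=146 → 146

326, NULL, 196, 278, NULL, 83, 427, NULL, 463, NULL, 146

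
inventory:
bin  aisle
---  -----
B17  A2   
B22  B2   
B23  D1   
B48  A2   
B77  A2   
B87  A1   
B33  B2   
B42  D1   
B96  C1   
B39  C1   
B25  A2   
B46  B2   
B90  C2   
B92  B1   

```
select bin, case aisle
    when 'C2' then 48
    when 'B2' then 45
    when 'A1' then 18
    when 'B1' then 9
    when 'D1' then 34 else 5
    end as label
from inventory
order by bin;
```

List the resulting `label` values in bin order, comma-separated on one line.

bin=B17: ELSE → 5
bin=B22: aisle='B2' → 45
bin=B23: aisle='D1' → 34
bin=B25: ELSE → 5
bin=B33: aisle='B2' → 45
bin=B39: ELSE → 5
bin=B42: aisle='D1' → 34
bin=B46: aisle='B2' → 45
bin=B48: ELSE → 5
bin=B77: ELSE → 5
bin=B87: aisle='A1' → 18
bin=B90: aisle='C2' → 48
bin=B92: aisle='B1' → 9
bin=B96: ELSE → 5

5, 45, 34, 5, 45, 5, 34, 45, 5, 5, 18, 48, 9, 5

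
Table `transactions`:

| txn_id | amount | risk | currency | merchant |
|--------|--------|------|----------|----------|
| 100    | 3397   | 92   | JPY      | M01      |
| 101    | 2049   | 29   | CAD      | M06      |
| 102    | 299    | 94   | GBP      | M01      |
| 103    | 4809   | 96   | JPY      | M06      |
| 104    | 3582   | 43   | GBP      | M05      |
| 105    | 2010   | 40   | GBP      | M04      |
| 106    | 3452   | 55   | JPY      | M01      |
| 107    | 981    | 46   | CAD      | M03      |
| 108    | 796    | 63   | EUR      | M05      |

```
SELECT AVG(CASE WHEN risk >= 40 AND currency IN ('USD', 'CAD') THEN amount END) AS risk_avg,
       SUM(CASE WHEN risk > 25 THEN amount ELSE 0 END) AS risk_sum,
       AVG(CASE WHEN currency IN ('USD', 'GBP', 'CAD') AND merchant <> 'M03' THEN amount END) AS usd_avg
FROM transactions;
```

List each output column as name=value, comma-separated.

[risk_avg: risk >= 40 AND currency IN ('USD', 'CAD')]
txn_id=100: ✗
txn_id=101: ✗
txn_id=102: ✗
txn_id=103: ✗
txn_id=104: ✗
txn_id=105: ✗
txn_id=106: ✗
txn_id=107: ✓ → 981
txn_id=108: ✗
risk_avg = 981
—
[risk_sum: risk > 25]
txn_id=100: ✓ → 3397
txn_id=101: ✓ → 2049
txn_id=102: ✓ → 299
txn_id=103: ✓ → 4809
txn_id=104: ✓ → 3582
txn_id=105: ✓ → 2010
txn_id=106: ✓ → 3452
txn_id=107: ✓ → 981
txn_id=108: ✓ → 796
risk_sum = 3397 + 2049 + 299 + 4809 + 3582 + 2010 + 3452 + 981 + 796 = 21375
—
[usd_avg: currency IN ('USD', 'GBP', 'CAD') AND merchant <> 'M03']
txn_id=100: ✗
txn_id=101: ✓ → 2049
txn_id=102: ✓ → 299
txn_id=103: ✗
txn_id=104: ✓ → 3582
txn_id=105: ✓ → 2010
txn_id=106: ✗
txn_id=107: ✗
txn_id=108: ✗
usd_avg = (2049 + 299 + 3582 + 2010) / 4 = 1985

risk_avg=981, risk_sum=21375, usd_avg=1985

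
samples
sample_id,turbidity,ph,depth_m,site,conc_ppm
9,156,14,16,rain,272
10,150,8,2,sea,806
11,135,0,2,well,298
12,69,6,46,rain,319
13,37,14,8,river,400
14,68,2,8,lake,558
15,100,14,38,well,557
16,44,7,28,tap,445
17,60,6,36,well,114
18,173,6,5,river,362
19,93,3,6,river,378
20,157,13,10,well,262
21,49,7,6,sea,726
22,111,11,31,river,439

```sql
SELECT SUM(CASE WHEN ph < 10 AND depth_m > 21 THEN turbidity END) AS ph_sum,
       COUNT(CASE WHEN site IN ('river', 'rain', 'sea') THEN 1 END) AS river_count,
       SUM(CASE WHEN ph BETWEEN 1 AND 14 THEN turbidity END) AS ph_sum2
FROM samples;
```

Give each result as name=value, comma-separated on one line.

ph_sum=173, river_count=8, ph_sum2=1267

[ph_sum: ph < 10 AND depth_m > 21]
sample_id=9: ✗
sample_id=10: ✗
sample_id=11: ✗
sample_id=12: ✓ → 69
sample_id=13: ✗
sample_id=14: ✗
sample_id=15: ✗
sample_id=16: ✓ → 44
sample_id=17: ✓ → 60
sample_id=18: ✗
sample_id=19: ✗
sample_id=20: ✗
sample_id=21: ✗
sample_id=22: ✗
ph_sum = 69 + 44 + 60 = 173
—
[river_count: site IN ('river', 'rain', 'sea')]
sample_id=9: ✓ → 1
sample_id=10: ✓ → 1
sample_id=11: ✗
sample_id=12: ✓ → 1
sample_id=13: ✓ → 1
sample_id=14: ✗
sample_id=15: ✗
sample_id=16: ✗
sample_id=17: ✗
sample_id=18: ✓ → 1
sample_id=19: ✓ → 1
sample_id=20: ✗
sample_id=21: ✓ → 1
sample_id=22: ✓ → 1
river_count = COUNT(1, 1, 1, 1, 1, 1, 1, 1) = 8
—
[ph_sum2: ph BETWEEN 1 AND 14]
sample_id=9: ✓ → 156
sample_id=10: ✓ → 150
sample_id=11: ✗
sample_id=12: ✓ → 69
sample_id=13: ✓ → 37
sample_id=14: ✓ → 68
sample_id=15: ✓ → 100
sample_id=16: ✓ → 44
sample_id=17: ✓ → 60
sample_id=18: ✓ → 173
sample_id=19: ✓ → 93
sample_id=20: ✓ → 157
sample_id=21: ✓ → 49
sample_id=22: ✓ → 111
ph_sum2 = 156 + 150 + 69 + 37 + 68 + 100 + 44 + 60 + 173 + 93 + 157 + 49 + 111 = 1267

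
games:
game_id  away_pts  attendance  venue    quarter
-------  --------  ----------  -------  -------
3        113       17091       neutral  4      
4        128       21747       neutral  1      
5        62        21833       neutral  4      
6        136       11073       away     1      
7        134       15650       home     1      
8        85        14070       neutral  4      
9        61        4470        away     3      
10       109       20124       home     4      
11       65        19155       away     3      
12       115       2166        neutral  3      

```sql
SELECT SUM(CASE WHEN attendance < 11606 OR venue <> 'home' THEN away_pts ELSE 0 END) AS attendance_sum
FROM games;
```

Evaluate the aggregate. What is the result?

game_id=3: ✓ → 113
game_id=4: ✓ → 128
game_id=5: ✓ → 62
game_id=6: ✓ → 136
game_id=7: ✗
game_id=8: ✓ → 85
game_id=9: ✓ → 61
game_id=10: ✗
game_id=11: ✓ → 65
game_id=12: ✓ → 115
attendance_sum = 113 + 128 + 62 + 136 + 85 + 61 + 65 + 115 = 765

765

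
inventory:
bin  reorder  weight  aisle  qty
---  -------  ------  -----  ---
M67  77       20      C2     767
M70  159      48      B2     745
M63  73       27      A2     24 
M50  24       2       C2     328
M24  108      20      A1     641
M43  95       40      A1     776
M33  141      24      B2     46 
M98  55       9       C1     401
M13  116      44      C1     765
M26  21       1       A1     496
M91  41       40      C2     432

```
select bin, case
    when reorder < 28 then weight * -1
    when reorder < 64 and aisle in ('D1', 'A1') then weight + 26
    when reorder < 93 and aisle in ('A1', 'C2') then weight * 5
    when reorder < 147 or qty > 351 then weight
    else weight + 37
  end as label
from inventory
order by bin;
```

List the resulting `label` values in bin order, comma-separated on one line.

44, 20, -1, 24, 40, -2, 27, 100, 48, 200, 9

bin=M13: reorder < 147 or qty > 351 → 44
bin=M24: reorder < 147 or qty > 351 → 20
bin=M26: reorder < 28 → -1
bin=M33: reorder < 147 or qty > 351 → 24
bin=M43: reorder < 147 or qty > 351 → 40
bin=M50: reorder < 28 → -2
bin=M63: reorder < 147 or qty > 351 → 27
bin=M67: reorder < 93 and aisle in ('A1', 'C2') → 100
bin=M70: reorder < 147 or qty > 351 → 48
bin=M91: reorder < 93 and aisle in ('A1', 'C2') → 200
bin=M98: reorder < 147 or qty > 351 → 9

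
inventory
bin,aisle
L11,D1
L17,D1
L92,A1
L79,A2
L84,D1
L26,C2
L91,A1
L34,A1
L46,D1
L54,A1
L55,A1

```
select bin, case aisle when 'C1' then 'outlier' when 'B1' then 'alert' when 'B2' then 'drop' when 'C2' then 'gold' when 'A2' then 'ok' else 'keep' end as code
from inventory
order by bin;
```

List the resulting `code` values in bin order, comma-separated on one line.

keep, keep, gold, keep, keep, keep, keep, ok, keep, keep, keep

bin=L11: ELSE → keep
bin=L17: ELSE → keep
bin=L26: aisle='C2' → gold
bin=L34: ELSE → keep
bin=L46: ELSE → keep
bin=L54: ELSE → keep
bin=L55: ELSE → keep
bin=L79: aisle='A2' → ok
bin=L84: ELSE → keep
bin=L91: ELSE → keep
bin=L92: ELSE → keep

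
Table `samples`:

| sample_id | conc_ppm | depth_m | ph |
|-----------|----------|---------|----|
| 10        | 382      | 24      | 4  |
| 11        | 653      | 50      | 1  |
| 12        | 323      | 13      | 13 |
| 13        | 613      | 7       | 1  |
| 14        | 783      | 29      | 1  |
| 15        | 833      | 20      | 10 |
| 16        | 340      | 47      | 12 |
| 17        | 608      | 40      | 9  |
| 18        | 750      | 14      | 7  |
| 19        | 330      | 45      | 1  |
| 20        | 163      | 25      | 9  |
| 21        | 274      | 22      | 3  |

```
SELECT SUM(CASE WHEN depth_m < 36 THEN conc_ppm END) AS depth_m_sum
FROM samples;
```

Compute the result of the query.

sample_id=10: ✓ → 382
sample_id=11: ✗
sample_id=12: ✓ → 323
sample_id=13: ✓ → 613
sample_id=14: ✓ → 783
sample_id=15: ✓ → 833
sample_id=16: ✗
sample_id=17: ✗
sample_id=18: ✓ → 750
sample_id=19: ✗
sample_id=20: ✓ → 163
sample_id=21: ✓ → 274
depth_m_sum = 382 + 323 + 613 + 783 + 833 + 750 + 163 + 274 = 4121

4121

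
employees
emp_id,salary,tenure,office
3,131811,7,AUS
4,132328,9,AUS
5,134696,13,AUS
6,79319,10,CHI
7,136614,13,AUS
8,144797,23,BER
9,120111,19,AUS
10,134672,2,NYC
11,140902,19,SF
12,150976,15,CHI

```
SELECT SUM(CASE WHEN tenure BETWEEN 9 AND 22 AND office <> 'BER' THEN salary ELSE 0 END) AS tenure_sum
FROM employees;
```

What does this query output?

894946

emp_id=3: ✗
emp_id=4: ✓ → 132328
emp_id=5: ✓ → 134696
emp_id=6: ✓ → 79319
emp_id=7: ✓ → 136614
emp_id=8: ✗
emp_id=9: ✓ → 120111
emp_id=10: ✗
emp_id=11: ✓ → 140902
emp_id=12: ✓ → 150976
tenure_sum = 132328 + 134696 + 79319 + 136614 + 120111 + 140902 + 150976 = 894946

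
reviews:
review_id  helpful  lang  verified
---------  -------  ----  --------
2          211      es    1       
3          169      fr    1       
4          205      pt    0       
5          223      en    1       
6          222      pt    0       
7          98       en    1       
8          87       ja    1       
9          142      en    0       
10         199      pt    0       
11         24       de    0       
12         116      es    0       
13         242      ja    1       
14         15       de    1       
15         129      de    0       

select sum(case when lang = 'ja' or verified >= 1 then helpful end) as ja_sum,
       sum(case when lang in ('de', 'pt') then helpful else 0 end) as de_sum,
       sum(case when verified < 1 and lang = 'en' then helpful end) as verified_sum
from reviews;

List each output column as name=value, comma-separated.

ja_sum=1045, de_sum=794, verified_sum=142

[ja_sum: lang = 'ja' or verified >= 1]
review_id=2: ✓ → 211
review_id=3: ✓ → 169
review_id=4: ✗
review_id=5: ✓ → 223
review_id=6: ✗
review_id=7: ✓ → 98
review_id=8: ✓ → 87
review_id=9: ✗
review_id=10: ✗
review_id=11: ✗
review_id=12: ✗
review_id=13: ✓ → 242
review_id=14: ✓ → 15
review_id=15: ✗
ja_sum = 211 + 169 + 223 + 98 + 87 + 242 + 15 = 1045
—
[de_sum: lang in ('de', 'pt')]
review_id=2: ✗
review_id=3: ✗
review_id=4: ✓ → 205
review_id=5: ✗
review_id=6: ✓ → 222
review_id=7: ✗
review_id=8: ✗
review_id=9: ✗
review_id=10: ✓ → 199
review_id=11: ✓ → 24
review_id=12: ✗
review_id=13: ✗
review_id=14: ✓ → 15
review_id=15: ✓ → 129
de_sum = 205 + 222 + 199 + 24 + 15 + 129 = 794
—
[verified_sum: verified < 1 and lang = 'en']
review_id=2: ✗
review_id=3: ✗
review_id=4: ✗
review_id=5: ✗
review_id=6: ✗
review_id=7: ✗
review_id=8: ✗
review_id=9: ✓ → 142
review_id=10: ✗
review_id=11: ✗
review_id=12: ✗
review_id=13: ✗
review_id=14: ✗
review_id=15: ✗
verified_sum = 142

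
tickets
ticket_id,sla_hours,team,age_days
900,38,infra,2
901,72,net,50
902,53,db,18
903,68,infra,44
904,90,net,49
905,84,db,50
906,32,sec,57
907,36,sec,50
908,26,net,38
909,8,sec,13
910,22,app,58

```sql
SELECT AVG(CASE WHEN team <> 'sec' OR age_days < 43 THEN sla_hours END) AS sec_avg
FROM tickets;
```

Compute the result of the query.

ticket_id=900: ✓ → 38
ticket_id=901: ✓ → 72
ticket_id=902: ✓ → 53
ticket_id=903: ✓ → 68
ticket_id=904: ✓ → 90
ticket_id=905: ✓ → 84
ticket_id=906: ✗
ticket_id=907: ✗
ticket_id=908: ✓ → 26
ticket_id=909: ✓ → 8
ticket_id=910: ✓ → 22
sec_avg = (38 + 72 + 53 + 68 + 90 + 84 + 26 + 8 + 22) / 9 = 51.2222222222

51.2222222222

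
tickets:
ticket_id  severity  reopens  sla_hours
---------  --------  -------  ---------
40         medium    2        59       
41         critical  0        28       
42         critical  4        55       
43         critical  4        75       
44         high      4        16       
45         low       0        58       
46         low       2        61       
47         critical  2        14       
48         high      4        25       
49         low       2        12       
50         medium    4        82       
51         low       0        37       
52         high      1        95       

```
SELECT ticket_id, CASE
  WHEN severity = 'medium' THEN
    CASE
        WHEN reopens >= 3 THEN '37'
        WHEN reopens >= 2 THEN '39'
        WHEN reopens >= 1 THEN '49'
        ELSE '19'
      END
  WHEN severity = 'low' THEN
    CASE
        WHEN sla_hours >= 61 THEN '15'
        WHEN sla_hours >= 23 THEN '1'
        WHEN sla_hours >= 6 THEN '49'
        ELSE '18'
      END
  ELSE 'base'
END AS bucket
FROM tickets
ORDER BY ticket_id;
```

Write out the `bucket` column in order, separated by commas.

39, base, base, base, base, 1, 15, base, base, 49, 37, 1, base

ticket_id=40: severity='medium' → inner[reopens >= 2] → 39
ticket_id=41: severity='critical' → outer ELSE → base
ticket_id=42: severity='critical' → outer ELSE → base
ticket_id=43: severity='critical' → outer ELSE → base
ticket_id=44: severity='high' → outer ELSE → base
ticket_id=45: severity='low' → inner[sla_hours >= 23] → 1
ticket_id=46: severity='low' → inner[sla_hours >= 61] → 15
ticket_id=47: severity='critical' → outer ELSE → base
ticket_id=48: severity='high' → outer ELSE → base
ticket_id=49: severity='low' → inner[sla_hours >= 6] → 49
ticket_id=50: severity='medium' → inner[reopens >= 3] → 37
ticket_id=51: severity='low' → inner[sla_hours >= 23] → 1
ticket_id=52: severity='high' → outer ELSE → base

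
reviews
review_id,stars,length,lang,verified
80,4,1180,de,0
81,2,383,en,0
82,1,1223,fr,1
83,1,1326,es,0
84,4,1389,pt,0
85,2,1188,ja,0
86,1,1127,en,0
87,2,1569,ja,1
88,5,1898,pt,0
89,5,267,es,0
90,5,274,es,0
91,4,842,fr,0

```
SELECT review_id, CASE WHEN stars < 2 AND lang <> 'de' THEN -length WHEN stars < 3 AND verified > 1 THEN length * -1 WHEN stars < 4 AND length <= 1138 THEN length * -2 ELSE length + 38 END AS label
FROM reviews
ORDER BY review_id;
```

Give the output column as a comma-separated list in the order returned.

1218, -766, -1223, -1326, 1427, 1226, -1127, 1607, 1936, 305, 312, 880

review_id=80: ELSE → 1218
review_id=81: stars < 4 AND length <= 1138 → -766
review_id=82: stars < 2 AND lang <> 'de' → -1223
review_id=83: stars < 2 AND lang <> 'de' → -1326
review_id=84: ELSE → 1427
review_id=85: ELSE → 1226
review_id=86: stars < 2 AND lang <> 'de' → -1127
review_id=87: ELSE → 1607
review_id=88: ELSE → 1936
review_id=89: ELSE → 305
review_id=90: ELSE → 312
review_id=91: ELSE → 880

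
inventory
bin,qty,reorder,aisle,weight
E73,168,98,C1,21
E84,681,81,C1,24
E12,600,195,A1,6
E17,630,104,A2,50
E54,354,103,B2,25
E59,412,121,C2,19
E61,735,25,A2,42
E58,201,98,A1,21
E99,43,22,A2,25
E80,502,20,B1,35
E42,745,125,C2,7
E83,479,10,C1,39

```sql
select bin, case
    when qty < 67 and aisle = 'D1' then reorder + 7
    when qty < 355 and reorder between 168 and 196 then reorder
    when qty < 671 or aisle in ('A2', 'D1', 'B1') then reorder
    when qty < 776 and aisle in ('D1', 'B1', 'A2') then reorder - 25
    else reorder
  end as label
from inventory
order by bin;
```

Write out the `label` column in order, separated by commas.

bin=E12: qty < 671 or aisle in ('A2', 'D1', 'B1') → 195
bin=E17: qty < 671 or aisle in ('A2', 'D1', 'B1') → 104
bin=E42: ELSE → 125
bin=E54: qty < 671 or aisle in ('A2', 'D1', 'B1') → 103
bin=E58: qty < 671 or aisle in ('A2', 'D1', 'B1') → 98
bin=E59: qty < 671 or aisle in ('A2', 'D1', 'B1') → 121
bin=E61: qty < 671 or aisle in ('A2', 'D1', 'B1') → 25
bin=E73: qty < 671 or aisle in ('A2', 'D1', 'B1') → 98
bin=E80: qty < 671 or aisle in ('A2', 'D1', 'B1') → 20
bin=E83: qty < 671 or aisle in ('A2', 'D1', 'B1') → 10
bin=E84: ELSE → 81
bin=E99: qty < 671 or aisle in ('A2', 'D1', 'B1') → 22

195, 104, 125, 103, 98, 121, 25, 98, 20, 10, 81, 22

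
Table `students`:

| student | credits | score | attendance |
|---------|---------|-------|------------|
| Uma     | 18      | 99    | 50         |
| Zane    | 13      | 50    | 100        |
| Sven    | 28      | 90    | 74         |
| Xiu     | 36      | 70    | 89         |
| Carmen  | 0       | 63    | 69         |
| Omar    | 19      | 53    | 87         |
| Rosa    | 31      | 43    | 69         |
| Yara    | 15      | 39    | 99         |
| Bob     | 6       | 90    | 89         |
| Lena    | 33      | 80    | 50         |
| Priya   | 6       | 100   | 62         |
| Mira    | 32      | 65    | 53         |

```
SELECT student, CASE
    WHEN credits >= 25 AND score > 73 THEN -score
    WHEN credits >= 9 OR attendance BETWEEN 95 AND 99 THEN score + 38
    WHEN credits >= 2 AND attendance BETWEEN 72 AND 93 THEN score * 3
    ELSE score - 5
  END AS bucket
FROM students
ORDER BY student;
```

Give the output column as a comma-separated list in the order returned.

270, 58, -80, 103, 91, 95, 81, -90, 137, 108, 77, 88

student=Bob: credits >= 2 AND attendance BETWEEN 72 AND 93 → 270
student=Carmen: ELSE → 58
student=Lena: credits >= 25 AND score > 73 → -80
student=Mira: credits >= 9 OR attendance BETWEEN 95 AND 99 → 103
student=Omar: credits >= 9 OR attendance BETWEEN 95 AND 99 → 91
student=Priya: ELSE → 95
student=Rosa: credits >= 9 OR attendance BETWEEN 95 AND 99 → 81
student=Sven: credits >= 25 AND score > 73 → -90
student=Uma: credits >= 9 OR attendance BETWEEN 95 AND 99 → 137
student=Xiu: credits >= 9 OR attendance BETWEEN 95 AND 99 → 108
student=Yara: credits >= 9 OR attendance BETWEEN 95 AND 99 → 77
student=Zane: credits >= 9 OR attendance BETWEEN 95 AND 99 → 88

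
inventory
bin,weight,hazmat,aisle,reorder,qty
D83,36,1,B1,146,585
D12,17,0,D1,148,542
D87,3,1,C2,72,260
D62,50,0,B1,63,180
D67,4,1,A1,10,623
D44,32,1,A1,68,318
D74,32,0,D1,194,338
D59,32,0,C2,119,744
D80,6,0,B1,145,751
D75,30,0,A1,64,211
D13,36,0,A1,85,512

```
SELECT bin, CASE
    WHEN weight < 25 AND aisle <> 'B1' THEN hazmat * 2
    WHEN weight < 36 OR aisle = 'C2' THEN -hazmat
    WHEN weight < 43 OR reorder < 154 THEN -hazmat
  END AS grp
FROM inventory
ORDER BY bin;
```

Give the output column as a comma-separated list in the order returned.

bin=D12: weight < 25 AND aisle <> 'B1' → 0
bin=D13: weight < 43 OR reorder < 154 → 0
bin=D44: weight < 36 OR aisle = 'C2' → -1
bin=D59: weight < 36 OR aisle = 'C2' → 0
bin=D62: weight < 43 OR reorder < 154 → 0
bin=D67: weight < 25 AND aisle <> 'B1' → 2
bin=D74: weight < 36 OR aisle = 'C2' → 0
bin=D75: weight < 36 OR aisle = 'C2' → 0
bin=D80: weight < 36 OR aisle = 'C2' → 0
bin=D83: weight < 43 OR reorder < 154 → -1
bin=D87: weight < 25 AND aisle <> 'B1' → 2

0, 0, -1, 0, 0, 2, 0, 0, 0, -1, 2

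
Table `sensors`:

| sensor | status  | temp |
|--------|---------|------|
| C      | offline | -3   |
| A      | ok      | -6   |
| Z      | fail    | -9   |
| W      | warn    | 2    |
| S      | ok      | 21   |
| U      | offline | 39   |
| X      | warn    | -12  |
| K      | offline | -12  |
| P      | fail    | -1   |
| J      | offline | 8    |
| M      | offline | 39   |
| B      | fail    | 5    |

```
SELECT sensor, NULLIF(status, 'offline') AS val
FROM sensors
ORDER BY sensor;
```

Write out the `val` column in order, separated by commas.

sensor=A: status=ok vs offline: differ → ok
sensor=B: status=fail vs offline: differ → fail
sensor=C: status=offline vs offline: equal → NULL
sensor=J: status=offline vs offline: equal → NULL
sensor=K: status=offline vs offline: equal → NULL
sensor=M: status=offline vs offline: equal → NULL
sensor=P: status=fail vs offline: differ → fail
sensor=S: status=ok vs offline: differ → ok
sensor=U: status=offline vs offline: equal → NULL
sensor=W: status=warn vs offline: differ → warn
sensor=X: status=warn vs offline: differ → warn
sensor=Z: status=fail vs offline: differ → fail

ok, fail, NULL, NULL, NULL, NULL, fail, ok, NULL, warn, warn, fail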